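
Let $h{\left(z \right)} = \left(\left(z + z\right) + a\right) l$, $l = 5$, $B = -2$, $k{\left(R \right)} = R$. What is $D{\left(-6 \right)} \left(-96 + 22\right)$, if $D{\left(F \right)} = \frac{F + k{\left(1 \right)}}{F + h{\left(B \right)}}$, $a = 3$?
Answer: $- \frac{370}{11} \approx -33.636$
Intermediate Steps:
$h{\left(z \right)} = 15 + 10 z$ ($h{\left(z \right)} = \left(\left(z + z\right) + 3\right) 5 = \left(2 z + 3\right) 5 = \left(3 + 2 z\right) 5 = 15 + 10 z$)
$D{\left(F \right)} = \frac{1 + F}{-5 + F}$ ($D{\left(F \right)} = \frac{F + 1}{F + \left(15 + 10 \left(-2\right)\right)} = \frac{1 + F}{F + \left(15 - 20\right)} = \frac{1 + F}{F - 5} = \frac{1 + F}{-5 + F}$)
$D{\left(-6 \right)} \left(-96 + 22\right) = \frac{1 - 6}{-5 - 6} \left(-96 + 22\right) = \frac{1}{-11} \left(-5\right) \left(-74\right) = \left(- \frac{1}{11}\right) \left(-5\right) \left(-74\right) = \frac{5}{11} \left(-74\right) = - \frac{370}{11}$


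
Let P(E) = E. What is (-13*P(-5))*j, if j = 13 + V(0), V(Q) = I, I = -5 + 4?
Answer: 780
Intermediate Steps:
I = -1
V(Q) = -1
j = 12 (j = 13 - 1 = 12)
(-13*P(-5))*j = -13*(-5)*12 = 65*12 = 780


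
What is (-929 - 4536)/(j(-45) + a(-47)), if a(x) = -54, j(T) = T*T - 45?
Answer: -5465/1926 ≈ -2.8375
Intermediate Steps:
j(T) = -45 + T² (j(T) = T² - 45 = -45 + T²)
(-929 - 4536)/(j(-45) + a(-47)) = (-929 - 4536)/((-45 + (-45)²) - 54) = -5465/((-45 + 2025) - 54) = -5465/(1980 - 54) = -5465/1926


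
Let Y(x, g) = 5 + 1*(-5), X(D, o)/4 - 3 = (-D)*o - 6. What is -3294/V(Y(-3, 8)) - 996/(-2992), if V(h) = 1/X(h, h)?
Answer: 29567193/748 ≈ 39528.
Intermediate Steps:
X(D, o) = -12 - 4*D*o (X(D, o) = 12 + 4*((-D)*o - 6) = 12 + 4*(-D*o - 6) = 12 + 4*(-6 - D*o) = 12 + (-24 - 4*D*o) = -12 - 4*D*o)
Y(x, g) = 0 (Y(x, g) = 5 - 5 = 0)
V(h) = 1/(-12 - 4*h²) (V(h) = 1/(-12 - 4*h*h) = 1/(-12 - 4*h²))
-3294/V(Y(-3, 8)) - 996/(-2992) = -3294/((-1/(12 + 4*0²))) - 996/(-2992) = -3294/((-1/(12 + 4*0))) - 996*(-1/2992) = -3294/((-1/(12 + 0))) + 249/748 = -3294/((-1/12)) + 249/748 = -3294/((-1*1/12)) + 249/748 = -3294/(-1/12) + 249/748 = -3294*(-12) + 249/748 = 39528 + 249/748 = 29567193/748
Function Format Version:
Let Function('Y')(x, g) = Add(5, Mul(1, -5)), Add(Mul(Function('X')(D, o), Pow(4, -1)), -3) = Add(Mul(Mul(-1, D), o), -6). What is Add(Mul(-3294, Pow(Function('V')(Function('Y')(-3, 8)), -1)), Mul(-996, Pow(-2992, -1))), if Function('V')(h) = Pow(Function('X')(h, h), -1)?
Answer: Rational(29567193, 748) ≈ 39528.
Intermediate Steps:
Function('X')(D, o) = Add(-12, Mul(-4, D, o)) (Function('X')(D, o) = Add(12, Mul(4, Add(Mul(Mul(-1, D), o), -6))) = Add(12, Mul(4, Add(Mul(-1, D, o), -6))) = Add(12, Mul(4, Add(-6, Mul(-1, D, o)))) = Add(12, Add(-24, Mul(-4, D, o))) = Add(-12, Mul(-4, D, o)))
Function('Y')(x, g) = 0 (Function('Y')(x, g) = Add(5, -5) = 0)
Function('V')(h) = Pow(Add(-12, Mul(-4, Pow(h, 2))), -1) (Function('V')(h) = Pow(Add(-12, Mul(-4, h, h)), -1) = Pow(Add(-12, Mul(-4, Pow(h, 2))), -1))
Add(Mul(-3294, Pow(Function('V')(Function('Y')(-3, 8)), -1)), Mul(-996, Pow(-2992, -1))) = Add(Mul(-3294, Pow(Mul(-1, Pow(Add(12, Mul(4, Pow(0, 2))), -1)), -1)), Mul(-996, Pow(-2992, -1))) = Add(Mul(-3294, Pow(Mul(-1, Pow(Add(12, Mul(4, 0)), -1)), -1)), Mul(-996, Rational(-1, 2992))) = Add(Mul(-3294, Pow(Mul(-1, Pow(Add(12, 0), -1)), -1)), Rational(249, 748)) = Add(Mul(-3294, Pow(Mul(-1, Pow(12, -1)), -1)), Rational(249, 748)) = Add(Mul(-3294, Pow(Mul(-1, Rational(1, 12)), -1)), Rational(249, 748)) = Add(Mul(-3294, Pow(Rational(-1, 12), -1)), Rational(249, 748)) = Add(Mul(-3294, -12), Rational(249, 748)) = Add(39528, Rational(249, 748)) = Rational(29567193, 748)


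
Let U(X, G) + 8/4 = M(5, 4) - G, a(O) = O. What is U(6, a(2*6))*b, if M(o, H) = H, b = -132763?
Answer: 1327630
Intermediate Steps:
U(X, G) = 2 - G (U(X, G) = -2 + (4 - G) = 2 - G)
U(6, a(2*6))*b = (2 - 2*6)*(-132763) = (2 - 1*12)*(-132763) = (2 - 12)*(-132763) = -10*(-132763) = 1327630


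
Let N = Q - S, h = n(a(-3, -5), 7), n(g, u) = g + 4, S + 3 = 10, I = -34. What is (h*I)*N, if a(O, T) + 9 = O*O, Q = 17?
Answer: -1360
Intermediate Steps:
S = 7 (S = -3 + 10 = 7)
a(O, T) = -9 + O**2 (a(O, T) = -9 + O*O = -9 + O**2)
n(g, u) = 4 + g
h = 4 (h = 4 + (-9 + (-3)**2) = 4 + (-9 + 9) = 4 + 0 = 4)
N = 10 (N = 17 - 1*7 = 17 - 7 = 10)
(h*I)*N = (4*(-34))*10 = -136*10 = -1360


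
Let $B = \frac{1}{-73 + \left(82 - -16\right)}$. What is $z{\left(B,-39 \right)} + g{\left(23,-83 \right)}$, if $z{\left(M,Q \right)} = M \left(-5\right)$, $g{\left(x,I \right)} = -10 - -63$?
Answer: $\frac{264}{5} \approx 52.8$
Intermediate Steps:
$g{\left(x,I \right)} = 53$ ($g{\left(x,I \right)} = -10 + 63 = 53$)
$B = \frac{1}{25}$ ($B = \frac{1}{-73 + \left(82 + 16\right)} = \frac{1}{-73 + 98} = \frac{1}{25} \approx 0.04$)
$z{\left(M,Q \right)} = - 5 M$
$z{\left(B,-39 \right)} + g{\left(23,-83 \right)} = \left(-5\right) \frac{1}{25} + 53 = - \frac{1}{5} + 53 = \frac{264}{5}$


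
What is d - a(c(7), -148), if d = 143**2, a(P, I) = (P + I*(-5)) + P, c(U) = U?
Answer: 19695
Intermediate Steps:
a(P, I) = -5*I + 2*P (a(P, I) = (P - 5*I) + P = -5*I + 2*P)
d = 20449
d - a(c(7), -148) = 20449 - (-5*(-148) + 2*7) = 20449 - (740 + 14) = 20449 - 1*754 = 20449 - 754 = 19695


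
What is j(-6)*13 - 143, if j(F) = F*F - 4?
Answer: 273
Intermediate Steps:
j(F) = -4 + F² (j(F) = F² - 4 = -4 + F²)
j(-6)*13 - 143 = (-4 + (-6)²)*13 - 143 = (-4 + 36)*13 - 143 = 32*13 - 143 = 416 - 143 = 273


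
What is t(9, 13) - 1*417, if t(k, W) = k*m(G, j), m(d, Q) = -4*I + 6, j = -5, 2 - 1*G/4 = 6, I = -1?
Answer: -327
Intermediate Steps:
G = -16 (G = 8 - 4*6 = 8 - 24 = -16)
m(d, Q) = 10 (m(d, Q) = -4*(-1) + 6 = 4 + 6 = 10)
t(k, W) = 10*k (t(k, W) = k*10 = 10*k)
t(9, 13) - 1*417 = 10*9 - 1*417 = 90 - 417 = -327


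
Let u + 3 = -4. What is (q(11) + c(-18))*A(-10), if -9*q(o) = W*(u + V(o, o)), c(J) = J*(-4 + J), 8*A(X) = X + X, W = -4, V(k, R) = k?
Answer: -8950/9 ≈ -994.44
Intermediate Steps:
u = -7 (u = -3 - 4 = -7)
A(X) = X/4 (A(X) = (X + X)/8 = (2*X)/8 = X/4)
q(o) = -28/9 + 4*o/9 (q(o) = -(-4)*(-7 + o)/9 = -(28 - 4*o)/9 = -28/9 + 4*o/9)
(q(11) + c(-18))*A(-10) = ((-28/9 + (4/9)*11) - 18*(-4 - 18))*((¼)*(-10)) = ((-28/9 + 44/9) - 18*(-22))*(-5/2) = (16/9 + 396)*(-5/2) = (3580/9)*(-5/2) = -8950/9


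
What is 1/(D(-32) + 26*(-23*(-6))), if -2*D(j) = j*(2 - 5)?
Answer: 1/3540 ≈ 0.00028249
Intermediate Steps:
D(j) = 3*j/2 (D(j) = -j*(2 - 5)/2 = -j*(-3)/2 = -(-3)*j/2 = 3*j/2)
1/(D(-32) + 26*(-23*(-6))) = 1/((3/2)*(-32) + 26*(-23*(-6))) = 1/(-48 + 26*138) = 1/(-48 + 3588) = 1/3540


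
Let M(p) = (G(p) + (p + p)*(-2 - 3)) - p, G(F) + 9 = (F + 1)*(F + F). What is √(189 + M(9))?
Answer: 3*√29 ≈ 16.155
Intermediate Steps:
G(F) = -9 + 2*F*(1 + F) (G(F) = -9 + (F + 1)*(F + F) = -9 + (1 + F)*(2*F) = -9 + 2*F*(1 + F))
M(p) = -9 - 9*p + 2*p² (M(p) = ((-9 + 2*p + 2*p²) + (p + p)*(-2 - 3)) - p = ((-9 + 2*p + 2*p²) + (2*p)*(-5)) - p = ((-9 + 2*p + 2*p²) - 10*p) - p = (-9 - 8*p + 2*p²) - p = -9 - 9*p + 2*p²)
√(189 + M(9)) = √(189 + (-9 - 9*9 + 2*9²)) = √(189 + (-9 - 81 + 2*81)) = √(189 + (-9 - 81 + 162)) = √(189 + 72) = √261 = 3*√29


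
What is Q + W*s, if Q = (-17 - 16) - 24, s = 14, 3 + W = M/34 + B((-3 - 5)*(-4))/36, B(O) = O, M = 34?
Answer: -653/9 ≈ -72.556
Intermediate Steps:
W = -10/9 (W = -3 + (34/34 + ((-3 - 5)*(-4))/36) = -3 + (34*(1/34) - 8*(-4)*(1/36)) = -3 + (1 + 32*(1/36)) = -3 + (1 + 8/9) = -3 + 17/9 = -10/9 ≈ -1.1111)
Q = -57 (Q = -33 - 24 = -57)
Q + W*s = -57 - 10/9*14 = -57 - 140/9 = -653/9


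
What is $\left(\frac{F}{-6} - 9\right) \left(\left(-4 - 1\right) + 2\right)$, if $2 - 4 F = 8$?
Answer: $\frac{105}{4} \approx 26.25$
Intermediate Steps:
$F = - \frac{3}{2}$ ($F = \frac{1}{2} - 2 = - \frac{3}{2} \approx -1.5$)
$\left(\frac{F}{-6} - 9\right) \left(\left(-4 - 1\right) + 2\right) = \left(- \frac{3}{2 \left(-6\right)} - 9\right) \left(\left(-4 - 1\right) + 2\right) = \left(\left(- \frac{3}{2}\right) \left(- \frac{1}{6}\right) - 9\right) \left(\left(-4 - 1\right) + 2\right) = \left(\frac{1}{4} - 9\right) \left(-5 + 2\right) = \left(- \frac{35}{4}\right) \left(-3\right) = \frac{105}{4}$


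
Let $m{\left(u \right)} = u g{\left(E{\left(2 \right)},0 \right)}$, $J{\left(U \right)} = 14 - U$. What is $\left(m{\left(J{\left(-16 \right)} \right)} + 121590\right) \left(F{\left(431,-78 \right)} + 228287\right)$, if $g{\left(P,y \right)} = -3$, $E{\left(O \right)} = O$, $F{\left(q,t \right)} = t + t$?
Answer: $27717916500$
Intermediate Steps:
$F{\left(q,t \right)} = 2 t$
$m{\left(u \right)} = - 3 u$ ($m{\left(u \right)} = u \left(-3\right) = - 3 u$)
$\left(m{\left(J{\left(-16 \right)} \right)} + 121590\right) \left(F{\left(431,-78 \right)} + 228287\right) = \left(- 3 \left(14 - -16\right) + 121590\right) \left(2 \left(-78\right) + 228287\right) = \left(- 3 \left(14 + 16\right) + 121590\right) \left(-156 + 228287\right) = \left(\left(-3\right) 30 + 121590\right) 228131 = \left(-90 + 121590\right) 228131 = 121500 \cdot 228131 = 27717916500$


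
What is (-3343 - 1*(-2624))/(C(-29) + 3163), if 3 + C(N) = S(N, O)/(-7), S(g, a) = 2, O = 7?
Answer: -5033/22118 ≈ -0.22755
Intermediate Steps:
C(N) = -23/7 (C(N) = -3 + 2/(-7) = -3 + 2*(-⅐) = -3 - 2/7 = -23/7)
(-3343 - 1*(-2624))/(C(-29) + 3163) = (-3343 - 1*(-2624))/(-23/7 + 3163) = (-3343 + 2624)/(22118/7) = -719*7/22118 = -5033/22118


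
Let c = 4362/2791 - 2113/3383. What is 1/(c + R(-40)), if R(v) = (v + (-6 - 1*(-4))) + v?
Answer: -9441953/765380883 ≈ -0.012336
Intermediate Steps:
c = 8859263/9441953 (c = 4362*(1/2791) - 2113*1/3383 = 4362/2791 - 2113/3383 = 8859263/9441953 ≈ 0.93829)
R(v) = -2 + 2*v (R(v) = (v + (-6 + 4)) + v = (v - 2) + v = (-2 + v) + v = -2 + 2*v)
1/(c + R(-40)) = 1/(8859263/9441953 + (-2 + 2*(-40))) = 1/(8859263/9441953 + (-2 - 80)) = 1/(8859263/9441953 - 82) = 1/(-765380883/9441953) = -9441953/765380883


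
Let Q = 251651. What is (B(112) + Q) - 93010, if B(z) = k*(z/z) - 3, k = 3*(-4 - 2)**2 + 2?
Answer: 158748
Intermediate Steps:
k = 110 (k = 3*(-6)**2 + 2 = 3*36 + 2 = 108 + 2 = 110)
B(z) = 107 (B(z) = 110*(z/z) - 3 = 110*1 - 3 = 110 - 3 = 107)
(B(112) + Q) - 93010 = (107 + 251651) - 93010 = 251758 - 93010 = 158748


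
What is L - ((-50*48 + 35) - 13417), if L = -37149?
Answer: -21367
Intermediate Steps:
L - ((-50*48 + 35) - 13417) = -37149 - ((-50*48 + 35) - 13417) = -37149 - ((-2400 + 35) - 13417) = -37149 - (-2365 - 13417) = -37149 - 1*(-15782) = -37149 + 15782 = -21367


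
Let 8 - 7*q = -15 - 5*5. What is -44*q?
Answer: -2112/7 ≈ -301.71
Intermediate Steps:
q = 48/7 (q = 8/7 - (-15 - 5*5)/7 = 8/7 - (-15 - 1*25)/7 = 8/7 - (-15 - 25)/7 = 8/7 - ⅐*(-40) = 8/7 + 40/7 = 48/7 ≈ 6.8571)
-44*q = -44*48/7 = -2112/7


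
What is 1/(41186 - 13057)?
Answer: 1/28129 ≈ 3.5551e-5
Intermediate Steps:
1/(41186 - 13057) = 1/28129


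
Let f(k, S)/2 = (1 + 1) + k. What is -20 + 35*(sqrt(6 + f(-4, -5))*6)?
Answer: -20 + 210*sqrt(2) ≈ 276.98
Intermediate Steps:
f(k, S) = 4 + 2*k (f(k, S) = 2*((1 + 1) + k) = 2*(2 + k) = 4 + 2*k)
-20 + 35*(sqrt(6 + f(-4, -5))*6) = -20 + 35*(sqrt(6 + (4 + 2*(-4)))*6) = -20 + 35*(sqrt(6 + (4 - 8))*6) = -20 + 35*(sqrt(6 - 4)*6) = -20 + 35*(sqrt(2)*6) = -20 + 35*(6*sqrt(2)) = -20 + 210*sqrt(2)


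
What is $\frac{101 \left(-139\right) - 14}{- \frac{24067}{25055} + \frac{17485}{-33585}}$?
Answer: $\frac{2365041695055}{249275374} \approx 9487.7$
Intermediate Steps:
$\frac{101 \left(-139\right) - 14}{- \frac{24067}{25055} + \frac{17485}{-33585}} = \frac{-14039 - 14}{\left(-24067\right) \frac{1}{25055} + 17485 \left(- \frac{1}{33585}\right)} = - \frac{14053}{- \frac{24067}{25055} - \frac{3497}{6717}} = - \frac{14053}{- \frac{249275374}{168294435}} = \left(-14053\right) \left(- \frac{168294435}{249275374}\right) = \frac{2365041695055}{249275374}$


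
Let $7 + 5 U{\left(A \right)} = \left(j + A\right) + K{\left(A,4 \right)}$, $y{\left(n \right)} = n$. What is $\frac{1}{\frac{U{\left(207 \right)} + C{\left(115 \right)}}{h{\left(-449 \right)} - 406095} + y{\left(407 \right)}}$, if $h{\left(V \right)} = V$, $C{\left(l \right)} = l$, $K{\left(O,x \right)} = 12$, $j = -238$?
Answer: $\frac{2032720}{827316491} \approx 0.002457$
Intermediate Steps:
$U{\left(A \right)} = - \frac{233}{5} + \frac{A}{5}$ ($U{\left(A \right)} = - \frac{7}{5} + \frac{\left(-238 + A\right) + 12}{5} = - \frac{7}{5} + \frac{-226 + A}{5} = - \frac{7}{5} + \left(- \frac{226}{5} + \frac{A}{5}\right) = - \frac{233}{5} + \frac{A}{5}$)
$\frac{1}{\frac{U{\left(207 \right)} + C{\left(115 \right)}}{h{\left(-449 \right)} - 406095} + y{\left(407 \right)}} = \frac{1}{\frac{\left(- \frac{233}{5} + \frac{1}{5} \cdot 207\right) + 115}{-449 - 406095} + 407} = \frac{1}{\frac{\left(- \frac{233}{5} + \frac{207}{5}\right) + 115}{-406544} + 407} = \frac{1}{\left(- \frac{26}{5} + 115\right) \left(- \frac{1}{406544}\right) + 407} = \frac{1}{\frac{549}{5} \left(- \frac{1}{406544}\right) + 407} = \frac{1}{- \frac{549}{2032720} + 407} = \frac{1}{\frac{827316491}{2032720}} = \frac{2032720}{827316491}$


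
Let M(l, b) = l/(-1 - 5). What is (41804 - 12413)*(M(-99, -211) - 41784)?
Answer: -2455177185/2 ≈ -1.2276e+9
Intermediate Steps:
M(l, b) = -l/6 (M(l, b) = l/(-6) = l*(-1/6) = -l/6)
(41804 - 12413)*(M(-99, -211) - 41784) = (41804 - 12413)*(-1/6*(-99) - 41784) = 29391*(33/2 - 41784) = 29391*(-83535/2) = -2455177185/2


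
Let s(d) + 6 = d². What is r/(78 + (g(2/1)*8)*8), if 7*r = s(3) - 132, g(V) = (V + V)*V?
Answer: -129/4130 ≈ -0.031235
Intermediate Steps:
g(V) = 2*V² (g(V) = (2*V)*V = 2*V²)
s(d) = -6 + d²
r = -129/7 (r = ((-6 + 3²) - 132)/7 = ((-6 + 9) - 132)/7 = (3 - 132)/7 = (⅐)*(-129) = -129/7 ≈ -18.429)
r/(78 + (g(2/1)*8)*8) = -129/7/(78 + ((2*(2/1)²)*8)*8) = -129/7/(78 + ((2*(2*1)²)*8)*8) = -129/7/(78 + ((2*2²)*8)*8) = -129/7/(78 + ((2*4)*8)*8) = -129/7/(78 + (8*8)*8) = -129/7/(78 + 64*8) = -129/7/(78 + 512) = -129/7/590 = (1/590)*(-129/7) = -129/4130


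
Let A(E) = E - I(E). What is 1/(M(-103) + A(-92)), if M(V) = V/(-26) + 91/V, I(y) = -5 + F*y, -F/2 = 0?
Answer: -2678/224743 ≈ -0.011916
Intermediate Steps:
F = 0 (F = -2*0 = 0)
I(y) = -5 (I(y) = -5 + 0*y = -5 + 0 = -5)
M(V) = 91/V - V/26 (M(V) = V*(-1/26) + 91/V = -V/26 + 91/V = 91/V - V/26)
A(E) = 5 + E (A(E) = E - 1*(-5) = E + 5 = 5 + E)
1/(M(-103) + A(-92)) = 1/((91/(-103) - 1/26*(-103)) + (5 - 92)) = 1/((91*(-1/103) + 103/26) - 87) = 1/((-91/103 + 103/26) - 87) = 1/(8243/2678 - 87) = 1/(-224743/2678) = -2678/224743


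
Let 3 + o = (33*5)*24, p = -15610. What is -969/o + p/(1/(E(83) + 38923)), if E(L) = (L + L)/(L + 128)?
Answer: -169100634981363/278309 ≈ -6.0760e+8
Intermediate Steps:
E(L) = 2*L/(128 + L) (E(L) = (2*L)/(128 + L) = 2*L/(128 + L))
o = 3957 (o = -3 + (33*5)*24 = -3 + 165*24 = -3 + 3960 = 3957)
-969/o + p/(1/(E(83) + 38923)) = -969/3957 - (607588030 + 2591260/(128 + 83)) = -969*1/3957 - 15610/(1/(2*83/211 + 38923)) = -323/1319 - 15610/(1/(2*83*(1/211) + 38923)) = -323/1319 - 15610/(1/(166/211 + 38923)) = -323/1319 - 15610/(1/(8212919/211)) = -323/1319 - 15610/211/8212919 = -323/1319 - 15610*8212919/211 = -323/1319 - 128203665590/211 = -169100634981363/278309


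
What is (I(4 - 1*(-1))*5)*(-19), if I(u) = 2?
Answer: -190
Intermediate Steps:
(I(4 - 1*(-1))*5)*(-19) = (2*5)*(-19) = 10*(-19) = -190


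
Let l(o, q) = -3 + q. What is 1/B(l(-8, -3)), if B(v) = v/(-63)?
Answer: 21/2 ≈ 10.500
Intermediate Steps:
B(v) = -v/63 (B(v) = v*(-1/63) = -v/63)
1/B(l(-8, -3)) = 1/(-(-3 - 3)/63) = 1/(-1/63*(-6)) = 1/(2/21) = 21/2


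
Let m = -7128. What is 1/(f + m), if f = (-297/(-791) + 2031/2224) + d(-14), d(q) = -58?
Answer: -1759184/12639229175 ≈ -0.00013918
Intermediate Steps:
f = -99765623/1759184 (f = (-297/(-791) + 2031/2224) - 58 = (-297*(-1/791) + 2031*(1/2224)) - 58 = (297/791 + 2031/2224) - 58 = 2267049/1759184 - 58 = -99765623/1759184 ≈ -56.711)
1/(f + m) = 1/(-99765623/1759184 - 7128) = 1/(-12639229175/1759184) = -1759184/12639229175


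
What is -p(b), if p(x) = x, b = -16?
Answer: 16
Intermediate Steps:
-p(b) = -1*(-16) = 16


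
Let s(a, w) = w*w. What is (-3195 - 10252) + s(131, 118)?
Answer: 477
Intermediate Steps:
s(a, w) = w²
(-3195 - 10252) + s(131, 118) = (-3195 - 10252) + 118² = -13447 + 13924 = 477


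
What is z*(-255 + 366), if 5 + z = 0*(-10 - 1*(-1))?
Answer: -555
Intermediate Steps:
z = -5 (z = -5 + 0*(-10 - 1*(-1)) = -5 + 0*(-10 + 1) = -5 + 0*(-9) = -5 + 0 = -5)
z*(-255 + 366) = -5*(-255 + 366) = -5*111 = -555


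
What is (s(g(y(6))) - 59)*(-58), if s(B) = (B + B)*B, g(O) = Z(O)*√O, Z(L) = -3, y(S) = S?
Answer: -2842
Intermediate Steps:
g(O) = -3*√O
s(B) = 2*B² (s(B) = (2*B)*B = 2*B²)
(s(g(y(6))) - 59)*(-58) = (2*(-3*√6)² - 59)*(-58) = (2*54 - 59)*(-58) = (108 - 59)*(-58) = 49*(-58) = -2842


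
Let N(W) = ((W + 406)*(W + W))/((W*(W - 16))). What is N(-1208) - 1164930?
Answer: -356468179/306 ≈ -1.1649e+6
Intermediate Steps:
N(W) = 2*(406 + W)/(-16 + W) (N(W) = ((406 + W)*(2*W))/((W*(-16 + W))) = (2*W*(406 + W))*(1/(W*(-16 + W))) = 2*(406 + W)/(-16 + W))
N(-1208) - 1164930 = 2*(406 - 1208)/(-16 - 1208) - 1164930 = 2*(-802)/(-1224) - 1164930 = 2*(-1/1224)*(-802) - 1164930 = 401/306 - 1164930 = -356468179/306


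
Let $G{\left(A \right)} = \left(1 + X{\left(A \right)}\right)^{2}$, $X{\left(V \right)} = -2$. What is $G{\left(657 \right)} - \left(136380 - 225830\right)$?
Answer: $89451$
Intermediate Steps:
$G{\left(A \right)} = 1$ ($G{\left(A \right)} = \left(1 - 2\right)^{2} = \left(-1\right)^{2} = 1$)
$G{\left(657 \right)} - \left(136380 - 225830\right) = 1 - \left(136380 - 225830\right) = 1 - -89450 = 1 + 89450 = 89451$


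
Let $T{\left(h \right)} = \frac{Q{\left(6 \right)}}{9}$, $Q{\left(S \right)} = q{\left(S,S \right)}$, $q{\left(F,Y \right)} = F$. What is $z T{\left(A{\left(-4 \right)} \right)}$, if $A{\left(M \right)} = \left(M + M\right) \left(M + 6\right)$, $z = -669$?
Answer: $-446$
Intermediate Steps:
$Q{\left(S \right)} = S$
$A{\left(M \right)} = 2 M \left(6 + M\right)$
$T{\left(h \right)} = \frac{2}{3}$ ($T{\left(h \right)} = \frac{6}{9} = 6 \cdot \frac{1}{9} = \frac{2}{3}$)
$z T{\left(A{\left(-4 \right)} \right)} = \left(-669\right) \frac{2}{3} = -446$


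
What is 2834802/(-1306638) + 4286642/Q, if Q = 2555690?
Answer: -45660716494/92760046395 ≈ -0.49225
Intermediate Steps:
2834802/(-1306638) + 4286642/Q = 2834802/(-1306638) + 4286642/2555690 = 2834802*(-1/1306638) + 4286642*(1/2555690) = -157489/72591 + 2143321/1277845 = -45660716494/92760046395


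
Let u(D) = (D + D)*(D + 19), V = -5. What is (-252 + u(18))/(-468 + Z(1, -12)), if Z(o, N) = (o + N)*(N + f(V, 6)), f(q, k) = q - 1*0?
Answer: -1080/281 ≈ -3.8434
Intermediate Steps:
f(q, k) = q (f(q, k) = q + 0 = q)
Z(o, N) = (-5 + N)*(N + o) (Z(o, N) = (o + N)*(N - 5) = (N + o)*(-5 + N) = (-5 + N)*(N + o))
u(D) = 2*D*(19 + D) (u(D) = (2*D)*(19 + D) = 2*D*(19 + D))
(-252 + u(18))/(-468 + Z(1, -12)) = (-252 + 2*18*(19 + 18))/(-468 + ((-12)² - 5*(-12) - 5*1 - 12*1)) = (-252 + 2*18*37)/(-468 + (144 + 60 - 5 - 12)) = (-252 + 1332)/(-468 + 187) = 1080/(-281) = 1080*(-1/281) = -1080/281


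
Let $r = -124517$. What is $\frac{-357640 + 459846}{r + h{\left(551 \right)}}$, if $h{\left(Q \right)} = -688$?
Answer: $- \frac{102206}{125205} \approx -0.81631$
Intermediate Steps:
$\frac{-357640 + 459846}{r + h{\left(551 \right)}} = \frac{-357640 + 459846}{-124517 - 688} = \frac{102206}{-125205} = 102206 \left(- \frac{1}{125205}\right) = - \frac{102206}{125205}$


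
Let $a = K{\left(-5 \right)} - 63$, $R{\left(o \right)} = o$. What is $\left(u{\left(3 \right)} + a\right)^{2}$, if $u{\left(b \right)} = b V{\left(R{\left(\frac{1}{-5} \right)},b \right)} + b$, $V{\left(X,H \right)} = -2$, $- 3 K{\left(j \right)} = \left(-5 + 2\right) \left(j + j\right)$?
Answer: $5776$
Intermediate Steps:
$K{\left(j \right)} = 2 j$ ($K{\left(j \right)} = - \frac{\left(-5 + 2\right) \left(j + j\right)}{3} = - \frac{\left(-3\right) 2 j}{3} = - \frac{\left(-6\right) j}{3} = 2 j$)
$u{\left(b \right)} = - b$ ($u{\left(b \right)} = b \left(-2\right) + b = - 2 b + b = - b$)
$a = -73$ ($a = 2 \left(-5\right) - 63 = -10 - 63 = -73$)
$\left(u{\left(3 \right)} + a\right)^{2} = \left(\left(-1\right) 3 - 73\right)^{2} = \left(-3 - 73\right)^{2} = \left(-76\right)^{2} = 5776$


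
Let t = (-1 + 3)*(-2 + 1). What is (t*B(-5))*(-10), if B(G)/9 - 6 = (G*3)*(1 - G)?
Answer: -15120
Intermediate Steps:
B(G) = 54 + 27*G*(1 - G) (B(G) = 54 + 9*((G*3)*(1 - G)) = 54 + 9*((3*G)*(1 - G)) = 54 + 9*(3*G*(1 - G)) = 54 + 27*G*(1 - G))
t = -2 (t = 2*(-1) = -2)
(t*B(-5))*(-10) = -2*(54 - 27*(-5)² + 27*(-5))*(-10) = -2*(54 - 27*25 - 135)*(-10) = -2*(54 - 675 - 135)*(-10) = -2*(-756)*(-10) = 1512*(-10) = -15120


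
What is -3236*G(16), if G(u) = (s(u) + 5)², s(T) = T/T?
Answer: -116496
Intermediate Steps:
s(T) = 1
G(u) = 36 (G(u) = (1 + 5)² = 6² = 36)
-3236*G(16) = -3236*36 = -116496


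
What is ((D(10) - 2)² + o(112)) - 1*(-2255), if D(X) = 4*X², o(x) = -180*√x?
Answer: 160659 - 720*√7 ≈ 1.5875e+5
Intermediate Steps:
((D(10) - 2)² + o(112)) - 1*(-2255) = ((4*10² - 2)² - 720*√7) - 1*(-2255) = ((4*100 - 2)² - 720*√7) + 2255 = ((400 - 2)² - 720*√7) + 2255 = (398² - 720*√7) + 2255 = (158404 - 720*√7) + 2255 = 160659 - 720*√7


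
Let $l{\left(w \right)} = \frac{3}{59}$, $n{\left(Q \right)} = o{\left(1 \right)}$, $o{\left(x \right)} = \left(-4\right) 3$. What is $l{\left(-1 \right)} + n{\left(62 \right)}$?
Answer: $- \frac{705}{59} \approx -11.949$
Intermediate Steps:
$o{\left(x \right)} = -12$
$n{\left(Q \right)} = -12$
$l{\left(w \right)} = \frac{3}{59}$ ($l{\left(w \right)} = 3 \cdot \frac{1}{59} = \frac{3}{59}$)
$l{\left(-1 \right)} + n{\left(62 \right)} = \frac{3}{59} - 12 = - \frac{705}{59}$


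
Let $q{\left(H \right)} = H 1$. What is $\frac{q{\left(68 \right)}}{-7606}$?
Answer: $- \frac{34}{3803} \approx -0.0089403$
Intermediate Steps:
$q{\left(H \right)} = H$
$\frac{q{\left(68 \right)}}{-7606} = \frac{68}{-7606} = 68 \left(- \frac{1}{7606}\right) = - \frac{34}{3803}$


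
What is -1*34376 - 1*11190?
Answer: -45566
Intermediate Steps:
-1*34376 - 1*11190 = -34376 - 11190 = -45566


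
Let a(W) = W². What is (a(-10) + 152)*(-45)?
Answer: -11340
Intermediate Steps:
(a(-10) + 152)*(-45) = ((-10)² + 152)*(-45) = (100 + 152)*(-45) = 252*(-45) = -11340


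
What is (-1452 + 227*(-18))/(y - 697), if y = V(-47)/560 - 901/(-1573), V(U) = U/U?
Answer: 4878313440/613467227 ≈ 7.9520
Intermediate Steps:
V(U) = 1
y = 506133/880880 (y = 1/560 - 901/(-1573) = 1*(1/560) - 901*(-1/1573) = 1/560 + 901/1573 = 506133/880880 ≈ 0.57458)
(-1452 + 227*(-18))/(y - 697) = (-1452 + 227*(-18))/(506133/880880 - 697) = (-1452 - 4086)/(-613467227/880880) = -5538*(-880880/613467227) = 4878313440/613467227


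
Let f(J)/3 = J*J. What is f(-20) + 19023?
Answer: 20223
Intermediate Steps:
f(J) = 3*J² (f(J) = 3*(J*J) = 3*J²)
f(-20) + 19023 = 3*(-20)² + 19023 = 3*400 + 19023 = 1200 + 19023 = 20223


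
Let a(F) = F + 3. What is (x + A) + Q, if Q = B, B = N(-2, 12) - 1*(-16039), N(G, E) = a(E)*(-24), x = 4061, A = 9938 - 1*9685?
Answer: 19993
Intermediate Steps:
A = 253 (A = 9938 - 9685 = 253)
a(F) = 3 + F
N(G, E) = -72 - 24*E (N(G, E) = (3 + E)*(-24) = -72 - 24*E)
B = 15679 (B = (-72 - 24*12) - 1*(-16039) = (-72 - 288) + 16039 = -360 + 16039 = 15679)
Q = 15679
(x + A) + Q = (4061 + 253) + 15679 = 4314 + 15679 = 19993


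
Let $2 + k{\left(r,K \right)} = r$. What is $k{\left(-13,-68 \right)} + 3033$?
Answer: $3018$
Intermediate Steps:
$k{\left(r,K \right)} = -2 + r$
$k{\left(-13,-68 \right)} + 3033 = \left(-2 - 13\right) + 3033 = -15 + 3033 = 3018$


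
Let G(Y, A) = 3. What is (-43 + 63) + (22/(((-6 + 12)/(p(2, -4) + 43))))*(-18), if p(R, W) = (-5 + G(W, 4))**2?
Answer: -3082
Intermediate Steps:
p(R, W) = 4 (p(R, W) = (-5 + 3)**2 = (-2)**2 = 4)
(-43 + 63) + (22/(((-6 + 12)/(p(2, -4) + 43))))*(-18) = (-43 + 63) + (22/(((-6 + 12)/(4 + 43))))*(-18) = 20 + (22/((6/47)))*(-18) = 20 + (22/((6*(1/47))))*(-18) = 20 + (22/(6/47))*(-18) = 20 + (22*(47/6))*(-18) = 20 + (517/3)*(-18) = 20 - 3102 = -3082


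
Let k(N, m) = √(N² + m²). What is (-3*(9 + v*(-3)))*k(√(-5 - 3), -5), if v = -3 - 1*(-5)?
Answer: -9*√17 ≈ -37.108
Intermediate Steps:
v = 2 (v = -3 + 5 = 2)
(-3*(9 + v*(-3)))*k(√(-5 - 3), -5) = (-3*(9 + 2*(-3)))*√((√(-5 - 3))² + (-5)²) = (-3*(9 - 6))*√((√(-8))² + 25) = (-3*3)*√((2*I*√2)² + 25) = -9*√(-8 + 25) = -9*√17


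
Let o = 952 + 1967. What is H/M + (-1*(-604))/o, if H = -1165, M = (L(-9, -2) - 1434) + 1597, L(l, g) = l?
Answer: -472517/64218 ≈ -7.3580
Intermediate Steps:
M = 154 (M = (-9 - 1434) + 1597 = -1443 + 1597 = 154)
o = 2919
H/M + (-1*(-604))/o = -1165/154 - 1*(-604)/2919 = -1165*1/154 + 604*(1/2919) = -1165/154 + 604/2919 = -472517/64218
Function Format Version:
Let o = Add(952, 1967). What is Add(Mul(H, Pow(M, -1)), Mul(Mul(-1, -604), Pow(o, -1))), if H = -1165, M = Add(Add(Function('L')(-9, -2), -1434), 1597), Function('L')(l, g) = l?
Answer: Rational(-472517, 64218) ≈ -7.3580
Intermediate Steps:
M = 154 (M = Add(Add(-9, -1434), 1597) = Add(-1443, 1597) = 154)
o = 2919
Add(Mul(H, Pow(M, -1)), Mul(Mul(-1, -604), Pow(o, -1))) = Add(Mul(-1165, Pow(154, -1)), Mul(Mul(-1, -604), Pow(2919, -1))) = Add(Mul(-1165, Rational(1, 154)), Mul(604, Rational(1, 2919))) = Add(Rational(-1165, 154), Rational(604, 2919)) = Rational(-472517, 64218)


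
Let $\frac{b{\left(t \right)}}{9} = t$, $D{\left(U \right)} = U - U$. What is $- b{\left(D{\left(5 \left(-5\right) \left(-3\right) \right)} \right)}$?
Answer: $0$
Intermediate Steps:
$D{\left(U \right)} = 0$
$b{\left(t \right)} = 9 t$
$- b{\left(D{\left(5 \left(-5\right) \left(-3\right) \right)} \right)} = - 9 \cdot 0 = \left(-1\right) 0 = 0$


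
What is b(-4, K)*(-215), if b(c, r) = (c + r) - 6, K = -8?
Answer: 3870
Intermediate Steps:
b(c, r) = -6 + c + r
b(-4, K)*(-215) = (-6 - 4 - 8)*(-215) = -18*(-215) = 3870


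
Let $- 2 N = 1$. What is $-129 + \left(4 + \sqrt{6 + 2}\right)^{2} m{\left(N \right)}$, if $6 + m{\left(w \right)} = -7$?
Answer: $-441 - 208 \sqrt{2} \approx -735.16$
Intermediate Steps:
$N = - \frac{1}{2}$ ($N = \left(- \frac{1}{2}\right) 1 = - \frac{1}{2} \approx -0.5$)
$m{\left(w \right)} = -13$ ($m{\left(w \right)} = -6 - 7 = -13$)
$-129 + \left(4 + \sqrt{6 + 2}\right)^{2} m{\left(N \right)} = -129 + \left(4 + \sqrt{6 + 2}\right)^{2} \left(-13\right) = -129 + \left(4 + \sqrt{8}\right)^{2} \left(-13\right) = -129 + \left(4 + 2 \sqrt{2}\right)^{2} \left(-13\right) = -129 - 13 \left(4 + 2 \sqrt{2}\right)^{2}$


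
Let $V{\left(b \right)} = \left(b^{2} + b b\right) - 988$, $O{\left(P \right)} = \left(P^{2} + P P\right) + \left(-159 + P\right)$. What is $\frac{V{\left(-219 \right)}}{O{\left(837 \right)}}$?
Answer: $\frac{47467}{700908} \approx 0.067722$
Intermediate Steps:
$O{\left(P \right)} = -159 + P + 2 P^{2}$ ($O{\left(P \right)} = \left(P^{2} + P^{2}\right) + \left(-159 + P\right) = 2 P^{2} + \left(-159 + P\right) = -159 + P + 2 P^{2}$)
$V{\left(b \right)} = -988 + 2 b^{2}$ ($V{\left(b \right)} = \left(b^{2} + b^{2}\right) - 988 = 2 b^{2} - 988 = -988 + 2 b^{2}$)
$\frac{V{\left(-219 \right)}}{O{\left(837 \right)}} = \frac{-988 + 2 \left(-219\right)^{2}}{-159 + 837 + 2 \cdot 837^{2}} = \frac{-988 + 2 \cdot 47961}{-159 + 837 + 2 \cdot 700569} = \frac{-988 + 95922}{-159 + 837 + 1401138} = \frac{94934}{1401816} = 94934 \cdot \frac{1}{1401816} = \frac{47467}{700908}$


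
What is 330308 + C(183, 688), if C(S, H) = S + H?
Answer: 331179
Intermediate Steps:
C(S, H) = H + S
330308 + C(183, 688) = 330308 + (688 + 183) = 330308 + 871 = 331179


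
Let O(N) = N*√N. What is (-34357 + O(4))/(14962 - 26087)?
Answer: 34349/11125 ≈ 3.0876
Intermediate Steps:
O(N) = N^(3/2)
(-34357 + O(4))/(14962 - 26087) = (-34357 + 4^(3/2))/(14962 - 26087) = (-34357 + 8)/(-11125) = -34349*(-1/11125) = 34349/11125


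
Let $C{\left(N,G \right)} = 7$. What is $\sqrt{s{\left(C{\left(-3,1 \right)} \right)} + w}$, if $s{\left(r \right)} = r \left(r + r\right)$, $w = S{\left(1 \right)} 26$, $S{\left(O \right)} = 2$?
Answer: $5 \sqrt{6} \approx 12.247$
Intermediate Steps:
$w = 52$ ($w = 2 \cdot 26 = 52$)
$s{\left(r \right)} = 2 r^{2}$ ($s{\left(r \right)} = r 2 r = 2 r^{2}$)
$\sqrt{s{\left(C{\left(-3,1 \right)} \right)} + w} = \sqrt{2 \cdot 7^{2} + 52} = \sqrt{2 \cdot 49 + 52} = \sqrt{98 + 52} = \sqrt{150} = 5 \sqrt{6}$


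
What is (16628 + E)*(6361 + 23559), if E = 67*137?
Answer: 772145440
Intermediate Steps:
E = 9179
(16628 + E)*(6361 + 23559) = (16628 + 9179)*(6361 + 23559) = 25807*29920 = 772145440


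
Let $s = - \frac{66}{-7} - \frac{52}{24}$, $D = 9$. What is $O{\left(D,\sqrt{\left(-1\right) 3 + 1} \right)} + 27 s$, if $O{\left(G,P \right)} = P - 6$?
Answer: $\frac{2661}{14} + i \sqrt{2} \approx 190.07 + 1.4142 i$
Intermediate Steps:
$O{\left(G,P \right)} = -6 + P$
$s = \frac{305}{42}$ ($s = \left(-66\right) \left(- \frac{1}{7}\right) - \frac{13}{6} = \frac{66}{7} - \frac{13}{6} = \frac{305}{42} \approx 7.2619$)
$O{\left(D,\sqrt{\left(-1\right) 3 + 1} \right)} + 27 s = \left(-6 + \sqrt{\left(-1\right) 3 + 1}\right) + 27 \cdot \frac{305}{42} = \left(-6 + \sqrt{-3 + 1}\right) + \frac{2745}{14} = \left(-6 + \sqrt{-2}\right) + \frac{2745}{14} = \left(-6 + i \sqrt{2}\right) + \frac{2745}{14} = \frac{2661}{14} + i \sqrt{2}$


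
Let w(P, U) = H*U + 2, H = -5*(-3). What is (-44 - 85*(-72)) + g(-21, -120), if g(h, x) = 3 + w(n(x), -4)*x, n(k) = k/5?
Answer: 13039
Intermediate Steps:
n(k) = k/5 (n(k) = k*(1/5) = k/5)
H = 15
w(P, U) = 2 + 15*U (w(P, U) = 15*U + 2 = 2 + 15*U)
g(h, x) = 3 - 58*x (g(h, x) = 3 + (2 + 15*(-4))*x = 3 + (2 - 60)*x = 3 - 58*x)
(-44 - 85*(-72)) + g(-21, -120) = (-44 - 85*(-72)) + (3 - 58*(-120)) = (-44 + 6120) + (3 + 6960) = 6076 + 6963 = 13039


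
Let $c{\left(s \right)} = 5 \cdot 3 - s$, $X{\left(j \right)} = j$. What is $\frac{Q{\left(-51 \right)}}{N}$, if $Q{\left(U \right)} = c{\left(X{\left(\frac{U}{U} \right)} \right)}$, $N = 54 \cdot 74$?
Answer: $\frac{7}{1998} \approx 0.0035035$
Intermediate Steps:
$N = 3996$
$c{\left(s \right)} = 15 - s$
$Q{\left(U \right)} = 14$ ($Q{\left(U \right)} = 15 - \frac{U}{U} = 15 - 1 = 14$)
$\frac{Q{\left(-51 \right)}}{N} = \frac{14}{3996} = 14 \cdot \frac{1}{3996} = \frac{7}{1998}$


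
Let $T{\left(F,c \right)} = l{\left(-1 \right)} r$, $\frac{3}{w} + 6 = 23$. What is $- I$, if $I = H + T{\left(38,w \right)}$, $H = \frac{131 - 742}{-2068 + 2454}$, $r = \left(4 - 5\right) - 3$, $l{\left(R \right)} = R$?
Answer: $- \frac{933}{386} \approx -2.4171$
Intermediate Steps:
$w = \frac{3}{17}$ ($w = \frac{3}{-6 + 23} = \frac{3}{17} \approx 0.17647$)
$r = -4$ ($r = -1 - 3 = -4$)
$T{\left(F,c \right)} = 4$ ($T{\left(F,c \right)} = \left(-1\right) \left(-4\right) = 4$)
$H = - \frac{611}{386} \approx -1.5829$
$I = \frac{933}{386}$ ($I = - \frac{611}{386} + 4 = \frac{933}{386} \approx 2.4171$)
$- I = \left(-1\right) \frac{933}{386} = - \frac{933}{386}$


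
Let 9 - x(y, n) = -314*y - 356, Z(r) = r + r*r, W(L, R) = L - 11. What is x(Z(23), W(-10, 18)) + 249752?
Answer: 423445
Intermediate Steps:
W(L, R) = -11 + L
Z(r) = r + r²
x(y, n) = 365 + 314*y (x(y, n) = 9 - (-314*y - 356) = 9 - (-356 - 314*y) = 9 + (356 + 314*y) = 365 + 314*y)
x(Z(23), W(-10, 18)) + 249752 = (365 + 314*(23*(1 + 23))) + 249752 = (365 + 314*(23*24)) + 249752 = (365 + 314*552) + 249752 = (365 + 173328) + 249752 = 173693 + 249752 = 423445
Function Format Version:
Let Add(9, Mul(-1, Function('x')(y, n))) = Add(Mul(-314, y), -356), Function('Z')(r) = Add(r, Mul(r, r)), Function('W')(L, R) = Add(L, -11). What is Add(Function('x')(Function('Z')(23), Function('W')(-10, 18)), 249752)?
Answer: 423445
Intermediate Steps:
Function('W')(L, R) = Add(-11, L)
Function('Z')(r) = Add(r, Pow(r, 2))
Function('x')(y, n) = Add(365, Mul(314, y)) (Function('x')(y, n) = Add(9, Mul(-1, Add(Mul(-314, y), -356))) = Add(9, Mul(-1, Add(-356, Mul(-314, y)))) = Add(9, Add(356, Mul(314, y))) = Add(365, Mul(314, y)))
Add(Function('x')(Function('Z')(23), Function('W')(-10, 18)), 249752) = Add(Add(365, Mul(314, Mul(23, Add(1, 23)))), 249752) = Add(Add(365, Mul(314, Mul(23, 24))), 249752) = Add(Add(365, Mul(314, 552)), 249752) = Add(Add(365, 173328), 249752) = Add(173693, 249752) = 423445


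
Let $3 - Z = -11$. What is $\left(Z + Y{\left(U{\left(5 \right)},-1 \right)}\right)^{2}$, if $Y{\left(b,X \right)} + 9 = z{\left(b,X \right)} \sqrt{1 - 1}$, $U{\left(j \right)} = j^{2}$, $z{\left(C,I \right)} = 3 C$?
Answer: $25$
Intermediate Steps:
$Z = 14$ ($Z = 3 - -11 = 3 + 11 = 14$)
$Y{\left(b,X \right)} = -9$ ($Y{\left(b,X \right)} = -9 + 3 b \sqrt{1 - 1} = -9 + 3 b \sqrt{0} = -9 + 3 b 0 = -9 + 0 = -9$)
$\left(Z + Y{\left(U{\left(5 \right)},-1 \right)}\right)^{2} = \left(14 - 9\right)^{2} = 5^{2} = 25$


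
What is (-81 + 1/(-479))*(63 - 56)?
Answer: -271600/479 ≈ -567.01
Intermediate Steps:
(-81 + 1/(-479))*(63 - 56) = (-81 - 1/479)*7 = -38800/479*7 = -271600/479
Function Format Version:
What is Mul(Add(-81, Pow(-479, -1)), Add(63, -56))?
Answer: Rational(-271600, 479) ≈ -567.01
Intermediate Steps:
Mul(Add(-81, Pow(-479, -1)), Add(63, -56)) = Mul(Add(-81, Rational(-1, 479)), 7) = Mul(Rational(-38800, 479), 7) = Rational(-271600, 479)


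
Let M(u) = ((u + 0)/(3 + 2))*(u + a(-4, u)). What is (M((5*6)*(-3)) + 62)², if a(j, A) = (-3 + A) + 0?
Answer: 11262736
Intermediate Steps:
a(j, A) = -3 + A
M(u) = u*(-3 + 2*u)/5 (M(u) = ((u + 0)/(3 + 2))*(u + (-3 + u)) = (u/5)*(-3 + 2*u) = u*(-3 + 2*u)/5)
(M((5*6)*(-3)) + 62)² = (((5*6)*(-3))*(-3 + 2*((5*6)*(-3)))/5 + 62)² = ((30*(-3))*(-3 + 2*(30*(-3)))/5 + 62)² = ((⅕)*(-90)*(-3 + 2*(-90)) + 62)² = ((⅕)*(-90)*(-3 - 180) + 62)² = ((⅕)*(-90)*(-183) + 62)² = (3294 + 62)² = 3356² = 11262736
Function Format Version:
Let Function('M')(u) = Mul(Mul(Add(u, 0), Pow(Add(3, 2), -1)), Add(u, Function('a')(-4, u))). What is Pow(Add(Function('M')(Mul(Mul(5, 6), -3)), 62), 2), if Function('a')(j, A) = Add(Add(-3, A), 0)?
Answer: 11262736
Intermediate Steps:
Function('a')(j, A) = Add(-3, A)
Function('M')(u) = Mul(Rational(1, 5), u, Add(-3, Mul(2, u))) (Function('M')(u) = Mul(Mul(Add(u, 0), Pow(Add(3, 2), -1)), Add(u, Add(-3, u))) = Mul(Mul(u, Pow(5, -1)), Add(-3, Mul(2, u))) = Mul(Mul(u, Rational(1, 5)), Add(-3, Mul(2, u))) = Mul(Mul(Rational(1, 5), u), Add(-3, Mul(2, u))) = Mul(Rational(1, 5), u, Add(-3, Mul(2, u))))
Pow(Add(Function('M')(Mul(Mul(5, 6), -3)), 62), 2) = Pow(Add(Mul(Rational(1, 5), Mul(Mul(5, 6), -3), Add(-3, Mul(2, Mul(Mul(5, 6), -3)))), 62), 2) = Pow(Add(Mul(Rational(1, 5), Mul(30, -3), Add(-3, Mul(2, Mul(30, -3)))), 62), 2) = Pow(Add(Mul(Rational(1, 5), -90, Add(-3, Mul(2, -90))), 62), 2) = Pow(Add(Mul(Rational(1, 5), -90, Add(-3, -180)), 62), 2) = Pow(Add(Mul(Rational(1, 5), -90, -183), 62), 2) = Pow(Add(3294, 62), 2) = Pow(3356, 2) = 11262736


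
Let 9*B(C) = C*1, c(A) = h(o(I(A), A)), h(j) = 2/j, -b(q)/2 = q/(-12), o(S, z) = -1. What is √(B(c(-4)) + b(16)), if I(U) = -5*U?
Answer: √22/3 ≈ 1.5635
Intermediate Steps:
b(q) = q/6 (b(q) = -2*q/(-12) = -2*q*(-1)/12 = -(-1)*q/6 = q/6)
c(A) = -2 (c(A) = 2/(-1) = 2*(-1) = -2)
B(C) = C/9 (B(C) = (C*1)/9 = C/9)
√(B(c(-4)) + b(16)) = √((⅑)*(-2) + (⅙)*16) = √(-2/9 + 8/3) = √(22/9) = √22/3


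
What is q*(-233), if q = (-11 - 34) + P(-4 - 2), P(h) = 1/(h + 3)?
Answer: 31688/3 ≈ 10563.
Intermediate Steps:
P(h) = 1/(3 + h)
q = -136/3 (q = (-11 - 34) + 1/(3 + (-4 - 2)) = -45 + 1/(3 - 6) = -45 + 1/(-3) = -45 - ⅓ = -136/3 ≈ -45.333)
q*(-233) = -136/3*(-233) = 31688/3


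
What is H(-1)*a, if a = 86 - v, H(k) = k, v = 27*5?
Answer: 49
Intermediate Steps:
v = 135
a = -49 (a = 86 - 1*135 = 86 - 135 = -49)
H(-1)*a = -1*(-49) = 49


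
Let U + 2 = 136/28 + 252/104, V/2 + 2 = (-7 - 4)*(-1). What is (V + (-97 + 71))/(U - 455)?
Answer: 1456/81849 ≈ 0.017789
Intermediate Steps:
V = 18 (V = -4 + 2*((-7 - 4)*(-1)) = -4 + 2*(-11*(-1)) = -4 + 2*11 = -4 + 22 = 18)
U = 961/182 (U = -2 + (136/28 + 252/104) = -2 + (136*(1/28) + 252*(1/104)) = -2 + (34/7 + 63/26) = -2 + 1325/182 = 961/182 ≈ 5.2802)
(V + (-97 + 71))/(U - 455) = (18 + (-97 + 71))/(961/182 - 455) = (18 - 26)/(-81849/182) = -8*(-182/81849) = 1456/81849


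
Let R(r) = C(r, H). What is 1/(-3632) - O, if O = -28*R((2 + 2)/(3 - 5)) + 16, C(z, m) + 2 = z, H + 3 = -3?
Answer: -464897/3632 ≈ -128.00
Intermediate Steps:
H = -6 (H = -3 - 3 = -6)
C(z, m) = -2 + z
R(r) = -2 + r
O = 128 (O = -28*(-2 + (2 + 2)/(3 - 5)) + 16 = -28*(-2 + 4/(-2)) + 16 = -28*(-2 + 4*(-½)) + 16 = -28*(-2 - 2) + 16 = -28*(-4) + 16 = 112 + 16 = 128)
1/(-3632) - O = 1/(-3632) - 1*128 = -1/3632 - 128 = -464897/3632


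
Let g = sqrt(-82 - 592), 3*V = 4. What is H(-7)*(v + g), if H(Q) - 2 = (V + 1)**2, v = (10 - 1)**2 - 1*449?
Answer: -24656/9 + 67*I*sqrt(674)/9 ≈ -2739.6 + 193.27*I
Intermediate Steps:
V = 4/3 (V = (1/3)*4 = 4/3 ≈ 1.3333)
v = -368 (v = 9**2 - 449 = 81 - 449 = -368)
H(Q) = 67/9 (H(Q) = 2 + (4/3 + 1)**2 = 2 + (7/3)**2 = 2 + 49/9 = 67/9)
g = I*sqrt(674) (g = sqrt(-674) = I*sqrt(674) ≈ 25.962*I)
H(-7)*(v + g) = 67*(-368 + I*sqrt(674))/9 = -24656/9 + 67*I*sqrt(674)/9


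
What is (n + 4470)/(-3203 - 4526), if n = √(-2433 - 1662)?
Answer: -4470/7729 - 3*I*√455/7729 ≈ -0.57834 - 0.0082795*I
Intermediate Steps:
n = 3*I*√455 (n = √(-4095) = 3*I*√455 ≈ 63.992*I)
(n + 4470)/(-3203 - 4526) = (3*I*√455 + 4470)/(-3203 - 4526) = (4470 + 3*I*√455)/(-7729) = (4470 + 3*I*√455)*(-1/7729) = -4470/7729 - 3*I*√455/7729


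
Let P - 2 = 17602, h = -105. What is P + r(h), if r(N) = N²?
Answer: 28629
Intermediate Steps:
P = 17604 (P = 2 + 17602 = 17604)
P + r(h) = 17604 + (-105)² = 17604 + 11025 = 28629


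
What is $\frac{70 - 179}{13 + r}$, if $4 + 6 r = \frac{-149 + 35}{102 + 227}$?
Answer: $- \frac{107583}{12116} \approx -8.8794$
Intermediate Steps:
$r = - \frac{715}{987}$ ($r = - \frac{2}{3} + \frac{\left(-149 + 35\right) \frac{1}{102 + 227}}{6} = - \frac{2}{3} + \frac{\left(-114\right) \frac{1}{329}}{6} = - \frac{2}{3} + \frac{1}{6} \left(- \frac{114}{329}\right) = - \frac{2}{3} - \frac{19}{329} = - \frac{715}{987} \approx -0.72442$)
$\frac{70 - 179}{13 + r} = \frac{70 - 179}{13 - \frac{715}{987}} = - \frac{109}{\frac{12116}{987}} = \left(-109\right) \frac{987}{12116} = - \frac{107583}{12116}$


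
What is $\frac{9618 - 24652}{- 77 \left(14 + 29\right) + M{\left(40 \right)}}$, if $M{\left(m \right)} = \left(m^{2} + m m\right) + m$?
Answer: $\frac{15034}{71} \approx 211.75$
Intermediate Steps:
$M{\left(m \right)} = m + 2 m^{2}$ ($M{\left(m \right)} = \left(m^{2} + m^{2}\right) + m = 2 m^{2} + m = m + 2 m^{2}$)
$\frac{9618 - 24652}{- 77 \left(14 + 29\right) + M{\left(40 \right)}} = \frac{9618 - 24652}{- 77 \left(14 + 29\right) + 40 \left(1 + 2 \cdot 40\right)} = - \frac{15034}{\left(-77\right) 43 + 40 \left(1 + 80\right)} = - \frac{15034}{-3311 + 40 \cdot 81} = - \frac{15034}{-3311 + 3240} = - \frac{15034}{-71} = \left(-15034\right) \left(- \frac{1}{71}\right) = \frac{15034}{71}$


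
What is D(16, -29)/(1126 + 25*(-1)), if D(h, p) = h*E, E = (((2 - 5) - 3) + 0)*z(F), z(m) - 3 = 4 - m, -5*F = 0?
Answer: -224/367 ≈ -0.61035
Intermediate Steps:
F = 0 (F = -1/5*0 = 0)
z(m) = 7 - m (z(m) = 3 + (4 - m) = 7 - m)
E = -42 (E = (((2 - 5) - 3) + 0)*(7 - 1*0) = ((-3 - 3) + 0)*(7 + 0) = (-6 + 0)*7 = -6*7 = -42)
D(h, p) = -42*h (D(h, p) = h*(-42) = -42*h)
D(16, -29)/(1126 + 25*(-1)) = (-42*16)/(1126 + 25*(-1)) = -672/(1126 - 25) = -672/1101 = (1/1101)*(-672) = -224/367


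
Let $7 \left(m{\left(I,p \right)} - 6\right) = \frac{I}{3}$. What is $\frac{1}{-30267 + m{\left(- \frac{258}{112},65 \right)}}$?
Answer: $- \frac{392}{11862355} \approx -3.3046 \cdot 10^{-5}$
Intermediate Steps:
$m{\left(I,p \right)} = 6 + \frac{I}{21}$ ($m{\left(I,p \right)} = 6 + \frac{I \frac{1}{3}}{7} = 6 + \frac{\frac{1}{3} I}{7} = 6 + \frac{I}{21}$)
$\frac{1}{-30267 + m{\left(- \frac{258}{112},65 \right)}} = \frac{1}{-30267 + \left(6 + \frac{\left(-258\right) \frac{1}{112}}{21}\right)} = \frac{1}{-30267 + \left(6 + \frac{1}{21} \left(- \frac{129}{56}\right)\right)} = \frac{1}{-30267 + \left(6 - \frac{43}{392}\right)} = \frac{1}{-30267 + \frac{2309}{392}} = \frac{1}{- \frac{11862355}{392}} = - \frac{392}{11862355}$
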